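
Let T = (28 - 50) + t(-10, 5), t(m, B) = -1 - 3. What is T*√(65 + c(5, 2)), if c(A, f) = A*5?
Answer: -78*√10 ≈ -246.66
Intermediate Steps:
c(A, f) = 5*A
t(m, B) = -4
T = -26 (T = (28 - 50) - 4 = -22 - 4 = -26)
T*√(65 + c(5, 2)) = -26*√(65 + 5*5) = -26*√(65 + 25) = -78*√10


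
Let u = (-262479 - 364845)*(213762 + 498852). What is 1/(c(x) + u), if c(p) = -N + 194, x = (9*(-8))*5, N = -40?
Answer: -1/447039864702 ≈ -2.2369e-12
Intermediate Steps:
u = -447039864936 (u = -627324*712614 = -447039864936)
x = -360 (x = -72*5 = -360)
c(p) = 234 (c(p) = -1*(-40) + 194 = 40 + 194 = 234)
1/(c(x) + u) = 1/(234 - 447039864936) = 1/(-447039864702) = -1/447039864702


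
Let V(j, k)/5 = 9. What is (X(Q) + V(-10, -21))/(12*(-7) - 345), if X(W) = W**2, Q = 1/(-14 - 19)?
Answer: -49006/467181 ≈ -0.10490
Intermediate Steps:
V(j, k) = 45 (V(j, k) = 5*9 = 45)
Q = -1/33 (Q = 1/(-33) = -1/33 ≈ -0.030303)
(X(Q) + V(-10, -21))/(12*(-7) - 345) = ((-1/33)**2 + 45)/(12*(-7) - 345) = (1/1089 + 45)/(-84 - 345) = (49006/1089)/(-429) = (49006/1089)*(-1/429) = -49006/467181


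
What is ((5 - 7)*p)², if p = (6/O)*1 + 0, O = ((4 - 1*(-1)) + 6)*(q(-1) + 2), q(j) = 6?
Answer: 9/484 ≈ 0.018595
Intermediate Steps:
O = 88 (O = ((4 - 1*(-1)) + 6)*(6 + 2) = ((4 + 1) + 6)*8 = (5 + 6)*8 = 11*8 = 88)
p = 3/44 (p = (6/88)*1 + 0 = (6*(1/88))*1 + 0 = (3/44)*1 + 0 = 3/44 + 0 = 3/44 ≈ 0.068182)
((5 - 7)*p)² = ((5 - 7)*(3/44))² = (-2*3/44)² = (-3/22)² = 9/484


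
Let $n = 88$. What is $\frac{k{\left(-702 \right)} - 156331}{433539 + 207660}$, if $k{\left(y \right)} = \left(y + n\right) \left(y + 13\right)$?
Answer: $\frac{88905}{213733} \approx 0.41596$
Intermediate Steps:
$k{\left(y \right)} = \left(13 + y\right) \left(88 + y\right)$ ($k{\left(y \right)} = \left(y + 88\right) \left(y + 13\right) = \left(88 + y\right) \left(13 + y\right) = \left(13 + y\right) \left(88 + y\right)$)
$\frac{k{\left(-702 \right)} - 156331}{433539 + 207660} = \frac{\left(1144 + \left(-702\right)^{2} + 101 \left(-702\right)\right) - 156331}{433539 + 207660} = \frac{\left(1144 + 492804 - 70902\right) - 156331}{641199} = \left(423046 - 156331\right) \frac{1}{641199} = 266715 \cdot \frac{1}{641199} = \frac{88905}{213733}$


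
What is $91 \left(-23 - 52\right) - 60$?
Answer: $-6885$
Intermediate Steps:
$91 \left(-23 - 52\right) - 60 = 91 \left(-75\right) - 60 = -6825 - 60 = -6885$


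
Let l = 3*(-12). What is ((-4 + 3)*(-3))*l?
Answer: -108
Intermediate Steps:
l = -36
((-4 + 3)*(-3))*l = ((-4 + 3)*(-3))*(-36) = -1*(-3)*(-36) = 3*(-36) = -108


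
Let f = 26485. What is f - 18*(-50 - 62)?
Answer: 28501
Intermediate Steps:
f - 18*(-50 - 62) = 26485 - 18*(-50 - 62) = 26485 - 18*(-112) = 26485 - 1*(-2016) = 26485 + 2016 = 28501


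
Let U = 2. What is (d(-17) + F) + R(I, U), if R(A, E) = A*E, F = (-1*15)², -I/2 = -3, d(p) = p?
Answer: 220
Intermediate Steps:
I = 6 (I = -2*(-3) = 6)
F = 225 (F = (-15)² = 225)
(d(-17) + F) + R(I, U) = (-17 + 225) + 6*2 = 208 + 12 = 220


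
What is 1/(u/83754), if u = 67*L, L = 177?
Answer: 27918/3953 ≈ 7.0625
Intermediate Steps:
u = 11859 (u = 67*177 = 11859)
1/(u/83754) = 1/(11859/83754) = 1/(11859*(1/83754)) = 1/(3953/27918) = 27918/3953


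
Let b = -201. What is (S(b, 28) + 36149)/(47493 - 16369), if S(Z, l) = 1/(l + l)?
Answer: 2024345/1742944 ≈ 1.1615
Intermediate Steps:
S(Z, l) = 1/(2*l)
(S(b, 28) + 36149)/(47493 - 16369) = ((½)/28 + 36149)/(47493 - 16369) = ((½)*(1/28) + 36149)/31124 = (1/56 + 36149)*(1/31124) = (2024345/56)*(1/31124) = 2024345/1742944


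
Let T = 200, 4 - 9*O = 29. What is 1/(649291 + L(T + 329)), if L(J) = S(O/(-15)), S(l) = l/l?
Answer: 1/649292 ≈ 1.5401e-6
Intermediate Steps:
O = -25/9 (O = 4/9 - 1/9*29 = 4/9 - 29/9 = -25/9 ≈ -2.7778)
S(l) = 1
L(J) = 1
1/(649291 + L(T + 329)) = 1/(649291 + 1) = 1/649292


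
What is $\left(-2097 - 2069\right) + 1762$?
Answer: $-2404$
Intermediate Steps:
$\left(-2097 - 2069\right) + 1762 = -4166 + 1762 = -2404$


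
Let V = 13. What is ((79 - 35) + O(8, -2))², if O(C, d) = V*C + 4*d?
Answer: 19600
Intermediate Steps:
O(C, d) = 4*d + 13*C (O(C, d) = 13*C + 4*d = 4*d + 13*C)
((79 - 35) + O(8, -2))² = ((79 - 35) + (4*(-2) + 13*8))² = (44 + (-8 + 104))² = (44 + 96)² = 140² = 19600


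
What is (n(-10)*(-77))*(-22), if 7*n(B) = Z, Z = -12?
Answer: -2904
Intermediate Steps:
n(B) = -12/7 (n(B) = (⅐)*(-12) = -12/7)
(n(-10)*(-77))*(-22) = -12/7*(-77)*(-22) = 132*(-22) = -2904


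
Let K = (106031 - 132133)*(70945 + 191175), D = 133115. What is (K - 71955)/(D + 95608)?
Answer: -6841928195/228723 ≈ -29914.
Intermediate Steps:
K = -6841856240 (K = -26102*262120 = -6841856240)
(K - 71955)/(D + 95608) = (-6841856240 - 71955)/(133115 + 95608) = -6841928195/228723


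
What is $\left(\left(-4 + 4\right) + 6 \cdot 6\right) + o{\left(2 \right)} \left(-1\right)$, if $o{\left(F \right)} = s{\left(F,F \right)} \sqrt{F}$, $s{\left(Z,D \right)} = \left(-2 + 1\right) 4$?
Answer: $36 + 4 \sqrt{2} \approx 41.657$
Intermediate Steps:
$s{\left(Z,D \right)} = -4$ ($s{\left(Z,D \right)} = \left(-1\right) 4 = -4$)
$o{\left(F \right)} = - 4 \sqrt{F}$
$\left(\left(-4 + 4\right) + 6 \cdot 6\right) + o{\left(2 \right)} \left(-1\right) = \left(\left(-4 + 4\right) + 6 \cdot 6\right) + - 4 \sqrt{2} \left(-1\right) = \left(0 + 36\right) + 4 \sqrt{2} = 36 + 4 \sqrt{2}$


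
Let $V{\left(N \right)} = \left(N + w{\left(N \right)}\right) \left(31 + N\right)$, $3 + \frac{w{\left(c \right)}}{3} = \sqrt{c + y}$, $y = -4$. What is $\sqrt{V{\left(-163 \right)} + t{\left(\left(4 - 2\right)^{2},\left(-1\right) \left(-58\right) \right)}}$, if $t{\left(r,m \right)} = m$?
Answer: $\sqrt{22762 - 396 i \sqrt{167}} \approx 151.81 - 16.855 i$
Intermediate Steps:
$w{\left(c \right)} = -9 + 3 \sqrt{-4 + c}$ ($w{\left(c \right)} = -9 + 3 \sqrt{c - 4} = -9 + 3 \sqrt{-4 + c}$)
$V{\left(N \right)} = \left(31 + N\right) \left(-9 + N + 3 \sqrt{-4 + N}\right)$ ($V{\left(N \right)} = \left(N + \left(-9 + 3 \sqrt{-4 + N}\right)\right) \left(31 + N\right) = \left(-9 + N + 3 \sqrt{-4 + N}\right) \left(31 + N\right) = \left(31 + N\right) \left(-9 + N + 3 \sqrt{-4 + N}\right)$)
$\sqrt{V{\left(-163 \right)} + t{\left(\left(4 - 2\right)^{2},\left(-1\right) \left(-58\right) \right)}} = \sqrt{\left(-279 + \left(-163\right)^{2} + 22 \left(-163\right) + 93 \sqrt{-4 - 163} + 3 \left(-163\right) \sqrt{-4 - 163}\right) - -58} = \sqrt{\left(-279 + 26569 - 3586 + 93 \sqrt{-167} + 3 \left(-163\right) \sqrt{-167}\right) + 58} = \sqrt{\left(-279 + 26569 - 3586 + 93 i \sqrt{167} + 3 \left(-163\right) i \sqrt{167}\right) + 58} = \sqrt{\left(-279 + 26569 - 3586 + 93 i \sqrt{167} - 489 i \sqrt{167}\right) + 58} = \sqrt{\left(22704 - 396 i \sqrt{167}\right) + 58} = \sqrt{22762 - 396 i \sqrt{167}}$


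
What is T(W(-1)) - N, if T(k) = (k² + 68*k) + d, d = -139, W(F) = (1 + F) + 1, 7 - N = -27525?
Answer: -27602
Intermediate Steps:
N = 27532 (N = 7 - 1*(-27525) = 7 + 27525 = 27532)
W(F) = 2 + F
T(k) = -139 + k² + 68*k (T(k) = (k² + 68*k) - 139 = -139 + k² + 68*k)
T(W(-1)) - N = (-139 + (2 - 1)² + 68*(2 - 1)) - 1*27532 = (-139 + 1² + 68*1) - 27532 = (-139 + 1 + 68) - 27532 = -70 - 27532 = -27602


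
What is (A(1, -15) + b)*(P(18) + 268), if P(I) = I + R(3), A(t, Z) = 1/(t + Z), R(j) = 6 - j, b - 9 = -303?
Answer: -1189813/14 ≈ -84987.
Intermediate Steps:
b = -294 (b = 9 - 303 = -294)
A(t, Z) = 1/(Z + t)
P(I) = 3 + I (P(I) = I + (6 - 1*3) = I + (6 - 3) = I + 3 = 3 + I)
(A(1, -15) + b)*(P(18) + 268) = (1/(-15 + 1) - 294)*((3 + 18) + 268) = (1/(-14) - 294)*(21 + 268) = (-1/14 - 294)*289 = -4117/14*289 = -1189813/14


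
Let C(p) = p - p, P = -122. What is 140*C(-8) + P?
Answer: -122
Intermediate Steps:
C(p) = 0
140*C(-8) + P = 140*0 - 122 = 0 - 122 = -122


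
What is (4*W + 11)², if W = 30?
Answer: 17161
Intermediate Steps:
(4*W + 11)² = (4*30 + 11)² = (120 + 11)² = 131² = 17161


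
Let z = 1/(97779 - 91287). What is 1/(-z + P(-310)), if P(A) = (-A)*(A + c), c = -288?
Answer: -6492/1203486961 ≈ -5.3943e-6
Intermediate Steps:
z = 1/6492 ≈ 0.00015404
P(A) = -A*(-288 + A) (P(A) = (-A)*(A - 288) = (-A)*(-288 + A) = -A*(-288 + A))
1/(-z + P(-310)) = 1/(-1*1/6492 - 310*(288 - 1*(-310))) = 1/(-1/6492 - 310*(288 + 310)) = 1/(-1/6492 - 310*598) = 1/(-1/6492 - 185380) = 1/(-1203486961/6492) = -6492/1203486961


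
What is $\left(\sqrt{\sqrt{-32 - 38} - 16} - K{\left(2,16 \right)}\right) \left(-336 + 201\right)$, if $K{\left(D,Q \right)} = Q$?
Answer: $2160 - 135 \sqrt{-16 + i \sqrt{70}} \approx 2023.1 - 557.07 i$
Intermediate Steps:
$\left(\sqrt{\sqrt{-32 - 38} - 16} - K{\left(2,16 \right)}\right) \left(-336 + 201\right) = \left(\sqrt{\sqrt{-32 - 38} - 16} - 16\right) \left(-336 + 201\right) = \left(\sqrt{\sqrt{-70} - 16} - 16\right) \left(-135\right) = \left(\sqrt{i \sqrt{70} - 16} - 16\right) \left(-135\right) = \left(\sqrt{-16 + i \sqrt{70}} - 16\right) \left(-135\right) = \left(-16 + \sqrt{-16 + i \sqrt{70}}\right) \left(-135\right) = 2160 - 135 \sqrt{-16 + i \sqrt{70}}$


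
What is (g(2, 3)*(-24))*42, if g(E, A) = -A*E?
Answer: 6048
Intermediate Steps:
g(E, A) = -A*E
(g(2, 3)*(-24))*42 = (-1*3*2*(-24))*42 = -6*(-24)*42 = 144*42 = 6048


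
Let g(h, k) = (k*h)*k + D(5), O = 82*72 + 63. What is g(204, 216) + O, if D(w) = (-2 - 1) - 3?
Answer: 9523785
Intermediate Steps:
D(w) = -6 (D(w) = -3 - 3 = -6)
O = 5967 (O = 5904 + 63 = 5967)
g(h, k) = -6 + h*k² (g(h, k) = (k*h)*k - 6 = (h*k)*k - 6 = h*k² - 6 = -6 + h*k²)
g(204, 216) + O = (-6 + 204*216²) + 5967 = (-6 + 204*46656) + 5967 = (-6 + 9517824) + 5967 = 9517818 + 5967 = 9523785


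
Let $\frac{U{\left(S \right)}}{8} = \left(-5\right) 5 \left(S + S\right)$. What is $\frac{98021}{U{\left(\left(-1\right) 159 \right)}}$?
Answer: $\frac{98021}{63600} \approx 1.5412$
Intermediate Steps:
$U{\left(S \right)} = - 400 S$ ($U{\left(S \right)} = 8 \left(-5\right) 5 \left(S + S\right) = 8 \left(- 25 \cdot 2 S\right) = 8 \left(- 50 S\right) = - 400 S$)
$\frac{98021}{U{\left(\left(-1\right) 159 \right)}} = \frac{98021}{\left(-400\right) \left(\left(-1\right) 159\right)} = \frac{98021}{\left(-400\right) \left(-159\right)} = \frac{98021}{63600}$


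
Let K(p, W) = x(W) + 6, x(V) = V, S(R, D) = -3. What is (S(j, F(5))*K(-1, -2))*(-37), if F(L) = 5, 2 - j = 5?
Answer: 444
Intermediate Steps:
j = -3 (j = 2 - 1*5 = 2 - 5 = -3)
K(p, W) = 6 + W (K(p, W) = W + 6 = 6 + W)
(S(j, F(5))*K(-1, -2))*(-37) = -3*(6 - 2)*(-37) = -3*4*(-37) = -12*(-37) = 444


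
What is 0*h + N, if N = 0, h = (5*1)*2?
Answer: 0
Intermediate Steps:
h = 10 (h = 5*2 = 10)
0*h + N = 0*10 + 0 = 0 + 0 = 0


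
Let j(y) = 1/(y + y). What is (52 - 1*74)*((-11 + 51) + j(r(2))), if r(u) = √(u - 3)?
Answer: -880 + 11*I ≈ -880.0 + 11.0*I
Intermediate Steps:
r(u) = √(-3 + u)
j(y) = 1/(2*y)
(52 - 1*74)*((-11 + 51) + j(r(2))) = (52 - 1*74)*((-11 + 51) + 1/(2*(√(-3 + 2)))) = (52 - 74)*(40 + 1/(2*(√(-1)))) = -22*(40 + 1/(2*I)) = -22*(40 + (-I)/2) = -22*(40 - I/2) = -880 + 11*I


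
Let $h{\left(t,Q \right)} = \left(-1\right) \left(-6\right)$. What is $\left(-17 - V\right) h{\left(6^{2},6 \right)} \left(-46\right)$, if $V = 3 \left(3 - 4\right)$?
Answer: $3864$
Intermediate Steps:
$V = -3$ ($V = 3 \left(-1\right) = -3$)
$h{\left(t,Q \right)} = 6$
$\left(-17 - V\right) h{\left(6^{2},6 \right)} \left(-46\right) = \left(-17 - -3\right) 6 \left(-46\right) = \left(-17 + 3\right) 6 \left(-46\right) = \left(-14\right) 6 \left(-46\right) = \left(-84\right) \left(-46\right) = 3864$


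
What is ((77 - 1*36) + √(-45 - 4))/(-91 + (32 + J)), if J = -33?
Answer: -41/92 - 7*I/92 ≈ -0.44565 - 0.076087*I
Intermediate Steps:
((77 - 1*36) + √(-45 - 4))/(-91 + (32 + J)) = ((77 - 1*36) + √(-45 - 4))/(-91 + (32 - 33)) = ((77 - 36) + √(-49))/(-91 - 1) = (41 + 7*I)/(-92) = (41 + 7*I)*(-1/92) = -41/92 - 7*I/92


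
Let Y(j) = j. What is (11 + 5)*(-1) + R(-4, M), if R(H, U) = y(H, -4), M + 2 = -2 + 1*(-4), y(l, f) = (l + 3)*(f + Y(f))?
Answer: -8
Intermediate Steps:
y(l, f) = 2*f*(3 + l) (y(l, f) = (l + 3)*(f + f) = (3 + l)*(2*f) = 2*f*(3 + l))
M = -8 (M = -2 + (-2 + 1*(-4)) = -2 + (-2 - 4) = -2 - 6 = -8)
R(H, U) = -24 - 8*H (R(H, U) = 2*(-4)*(3 + H) = -24 - 8*H)
(11 + 5)*(-1) + R(-4, M) = (11 + 5)*(-1) + (-24 - 8*(-4)) = 16*(-1) + (-24 + 32) = -16 + 8 = -8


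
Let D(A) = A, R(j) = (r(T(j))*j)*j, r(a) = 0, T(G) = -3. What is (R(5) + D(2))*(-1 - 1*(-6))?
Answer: 10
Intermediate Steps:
R(j) = 0 (R(j) = (0*j)*j = 0*j = 0)
(R(5) + D(2))*(-1 - 1*(-6)) = (0 + 2)*(-1 - 1*(-6)) = 2*(-1 + 6) = 2*5 = 10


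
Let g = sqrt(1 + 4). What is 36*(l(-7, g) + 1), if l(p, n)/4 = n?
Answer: 36 + 144*sqrt(5) ≈ 357.99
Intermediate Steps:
g = sqrt(5) ≈ 2.2361
l(p, n) = 4*n
36*(l(-7, g) + 1) = 36*(4*sqrt(5) + 1) = 36*(1 + 4*sqrt(5)) = 36 + 144*sqrt(5)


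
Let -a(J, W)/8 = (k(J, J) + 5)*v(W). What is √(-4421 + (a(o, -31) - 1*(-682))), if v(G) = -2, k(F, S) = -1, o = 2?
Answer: 35*I*√3 ≈ 60.622*I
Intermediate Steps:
a(J, W) = 64 (a(J, W) = -8*(-1 + 5)*(-2) = -32*(-2) = -8*(-8) = 64)
√(-4421 + (a(o, -31) - 1*(-682))) = √(-4421 + (64 - 1*(-682))) = √(-4421 + (64 + 682)) = √(-4421 + 746) = √(-3675) = 35*I*√3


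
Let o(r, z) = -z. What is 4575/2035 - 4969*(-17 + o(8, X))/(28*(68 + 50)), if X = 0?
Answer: 37403671/1344728 ≈ 27.815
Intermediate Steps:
4575/2035 - 4969*(-17 + o(8, X))/(28*(68 + 50)) = 4575/2035 - 4969*(-17 - 1*0)/(28*(68 + 50)) = 4575*(1/2035) - 4969/(28*(118/(-17 + 0))) = 915/407 - 4969/(28*(118/(-17))) = 915/407 - 4969/(28*(118*(-1/17))) = 915/407 - 4969/(28*(-118/17)) = 915/407 - 4969/(-3304/17) = 915/407 - 4969*(-17/3304) = 915/407 + 84473/3304 = 37403671/1344728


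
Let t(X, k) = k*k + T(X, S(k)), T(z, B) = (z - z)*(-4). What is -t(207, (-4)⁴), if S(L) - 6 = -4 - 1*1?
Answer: -65536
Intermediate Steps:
S(L) = 1 (S(L) = 6 + (-4 - 1*1) = 6 + (-4 - 1) = 6 - 5 = 1)
T(z, B) = 0 (T(z, B) = 0*(-4) = 0)
t(X, k) = k² (t(X, k) = k*k + 0 = k² + 0 = k²)
-t(207, (-4)⁴) = -((-4)⁴)² = -1*256² = -1*65536 = -65536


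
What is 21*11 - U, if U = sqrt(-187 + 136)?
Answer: 231 - I*sqrt(51) ≈ 231.0 - 7.1414*I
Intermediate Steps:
U = I*sqrt(51) (U = sqrt(-51) = I*sqrt(51) ≈ 7.1414*I)
21*11 - U = 21*11 - I*sqrt(51) = 231 - I*sqrt(51)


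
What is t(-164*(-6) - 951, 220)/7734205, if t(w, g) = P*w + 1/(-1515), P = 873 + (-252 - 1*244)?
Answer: 18848114/11717320575 ≈ 0.0016086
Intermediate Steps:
P = 377 (P = 873 + (-252 - 244) = 873 - 496 = 377)
t(w, g) = -1/1515 + 377*w (t(w, g) = 377*w + 1/(-1515) = 377*w - 1/1515 = -1/1515 + 377*w)
t(-164*(-6) - 951, 220)/7734205 = (-1/1515 + 377*(-164*(-6) - 951))/7734205 = (-1/1515 + 377*(984 - 951))*(1/7734205) = (-1/1515 + 377*33)*(1/7734205) = (-1/1515 + 12441)*(1/7734205) = (18848114/1515)*(1/7734205) = 18848114/11717320575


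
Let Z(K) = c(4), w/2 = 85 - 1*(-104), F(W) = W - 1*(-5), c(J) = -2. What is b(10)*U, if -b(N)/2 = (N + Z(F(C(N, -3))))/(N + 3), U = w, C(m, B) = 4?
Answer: -6048/13 ≈ -465.23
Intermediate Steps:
F(W) = 5 + W (F(W) = W + 5 = 5 + W)
w = 378 (w = 2*(85 - 1*(-104)) = 2*(85 + 104) = 2*189 = 378)
Z(K) = -2
U = 378
b(N) = -2*(-2 + N)/(3 + N) (b(N) = -2*(N - 2)/(N + 3) = -2*(-2 + N)/(3 + N))
b(10)*U = (2*(2 - 1*10)/(3 + 10))*378 = (2*(2 - 10)/13)*378 = (2*(1/13)*(-8))*378 = -16/13*378 = -6048/13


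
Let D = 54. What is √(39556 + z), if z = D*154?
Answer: 16*√187 ≈ 218.80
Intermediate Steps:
z = 8316 (z = 54*154 = 8316)
√(39556 + z) = √(39556 + 8316) = √47872 = 16*√187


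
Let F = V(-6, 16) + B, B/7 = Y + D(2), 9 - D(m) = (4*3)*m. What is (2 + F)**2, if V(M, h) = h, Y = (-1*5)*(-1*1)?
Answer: 2704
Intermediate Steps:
D(m) = 9 - 12*m (D(m) = 9 - 4*3*m = 9 - 12*m)
Y = 5 (Y = -5*(-1) = 5)
B = -70 (B = 7*(5 + (9 - 12*2)) = 7*(5 + (9 - 24)) = 7*(5 - 15) = 7*(-10) = -70)
F = -54 (F = 16 - 70 = -54)
(2 + F)**2 = (2 - 54)**2 = (-52)**2 = 2704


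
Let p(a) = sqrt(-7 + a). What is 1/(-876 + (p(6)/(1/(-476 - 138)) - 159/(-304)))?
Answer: -80908080/105673623361 + 56743424*I/105673623361 ≈ -0.00076564 + 0.00053697*I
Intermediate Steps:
1/(-876 + (p(6)/(1/(-476 - 138)) - 159/(-304))) = 1/(-876 + (sqrt(-7 + 6)/(1/(-476 - 138)) - 159/(-304))) = 1/(-876 + (sqrt(-1)/(1/(-614)) - 159*(-1/304))) = 1/(-876 + (I/(-1/614) + 159/304)) = 1/(-876 + (I*(-614) + 159/304)) = 1/(-876 + (-614*I + 159/304)) = 1/(-876 + (159/304 - 614*I)) = 1/(-266145/304 - 614*I) = 92416*(-266145/304 + 614*I)/105673623361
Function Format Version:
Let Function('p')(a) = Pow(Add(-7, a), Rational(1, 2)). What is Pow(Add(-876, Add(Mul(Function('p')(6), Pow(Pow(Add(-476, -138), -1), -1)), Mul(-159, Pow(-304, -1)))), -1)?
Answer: Add(Rational(-80908080, 105673623361), Mul(Rational(56743424, 105673623361), I)) ≈ Add(-0.00076564, Mul(0.00053697, I))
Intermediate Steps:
Pow(Add(-876, Add(Mul(Function('p')(6), Pow(Pow(Add(-476, -138), -1), -1)), Mul(-159, Pow(-304, -1)))), -1) = Pow(Add(-876, Add(Mul(Pow(Add(-7, 6), Rational(1, 2)), Pow(Pow(Add(-476, -138), -1), -1)), Mul(-159, Pow(-304, -1)))), -1) = Pow(Add(-876, Add(Mul(Pow(-1, Rational(1, 2)), Pow(Pow(-614, -1), -1)), Mul(-159, Rational(-1, 304)))), -1) = Pow(Add(-876, Add(Mul(I, Pow(Rational(-1, 614), -1)), Rational(159, 304))), -1) = Pow(Add(-876, Add(Mul(I, -614), Rational(159, 304))), -1) = Pow(Add(-876, Add(Mul(-614, I), Rational(159, 304))), -1) = Pow(Add(-876, Add(Rational(159, 304), Mul(-614, I))), -1) = Pow(Add(Rational(-266145, 304), Mul(-614, I)), -1) = Mul(Rational(92416, 105673623361), Add(Rational(-266145, 304), Mul(614, I)))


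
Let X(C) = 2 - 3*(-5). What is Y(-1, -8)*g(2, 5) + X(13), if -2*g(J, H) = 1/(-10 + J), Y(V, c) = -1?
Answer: 271/16 ≈ 16.938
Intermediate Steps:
g(J, H) = -1/(2*(-10 + J))
X(C) = 17 (X(C) = 2 + 15 = 17)
Y(-1, -8)*g(2, 5) + X(13) = -(-1)/(-20 + 2*2) + 17 = -(-1)/(-20 + 4) + 17 = -(-1)/(-16) + 17 = -(-1)*(-1)/16 + 17 = -1*1/16 + 17 = -1/16 + 17 = 271/16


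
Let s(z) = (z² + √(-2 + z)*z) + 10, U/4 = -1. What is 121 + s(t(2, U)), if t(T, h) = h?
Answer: 147 - 4*I*√6 ≈ 147.0 - 9.798*I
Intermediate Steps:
U = -4 (U = 4*(-1) = -4)
s(z) = 10 + z² + z*√(-2 + z) (s(z) = (z² + z*√(-2 + z)) + 10 = 10 + z² + z*√(-2 + z))
121 + s(t(2, U)) = 121 + (10 + (-4)² - 4*√(-2 - 4)) = 121 + (10 + 16 - 4*I*√6) = 121 + (26 - 4*I*√6) = 147 - 4*I*√6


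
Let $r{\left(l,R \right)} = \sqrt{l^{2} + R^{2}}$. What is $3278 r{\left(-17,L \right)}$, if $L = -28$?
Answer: $3278 \sqrt{1073} \approx 1.0738 \cdot 10^{5}$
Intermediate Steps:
$r{\left(l,R \right)} = \sqrt{R^{2} + l^{2}}$
$3278 r{\left(-17,L \right)} = 3278 \sqrt{\left(-28\right)^{2} + \left(-17\right)^{2}} = 3278 \sqrt{784 + 289} = 3278 \sqrt{1073}$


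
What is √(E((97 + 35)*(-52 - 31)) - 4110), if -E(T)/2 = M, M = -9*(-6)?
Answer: I*√4218 ≈ 64.946*I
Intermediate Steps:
M = 54
E(T) = -108 (E(T) = -2*54 = -108)
√(E((97 + 35)*(-52 - 31)) - 4110) = √(-108 - 4110) = √(-4218) = I*√4218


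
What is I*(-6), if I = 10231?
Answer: -61386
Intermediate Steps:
I*(-6) = 10231*(-6) = -61386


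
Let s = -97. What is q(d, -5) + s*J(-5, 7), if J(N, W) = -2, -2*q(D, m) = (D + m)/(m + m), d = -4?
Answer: 3871/20 ≈ 193.55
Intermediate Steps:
q(D, m) = -(D + m)/(4*m) (q(D, m) = -(D + m)/(2*(m + m)) = -(D + m)/(2*(2*m)) = -(D + m)*1/(2*m)/2 = -(D + m)/(4*m))
q(d, -5) + s*J(-5, 7) = (¼)*(-1*(-4) - 1*(-5))/(-5) - 97*(-2) = (¼)*(-⅕)*(4 + 5) + 194 = (¼)*(-⅕)*9 + 194 = -9/20 + 194 = 3871/20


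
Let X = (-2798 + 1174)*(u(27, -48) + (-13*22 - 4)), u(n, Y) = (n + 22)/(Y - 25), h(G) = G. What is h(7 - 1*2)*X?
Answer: 172298280/73 ≈ 2.3603e+6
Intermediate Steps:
u(n, Y) = (22 + n)/(-25 + Y)
X = 34459656/73 (X = (-2798 + 1174)*((22 + 27)/(-25 - 48) + (-13*22 - 4)) = -1624*(49/(-73) + (-286 - 4)) = -1624*(-1/73*49 - 290) = -1624*(-49/73 - 290) = -1624*(-21219/73) = 34459656/73 ≈ 4.7205e+5)
h(7 - 1*2)*X = (7 - 1*2)*(34459656/73) = (7 - 2)*(34459656/73) = 5*(34459656/73) = 172298280/73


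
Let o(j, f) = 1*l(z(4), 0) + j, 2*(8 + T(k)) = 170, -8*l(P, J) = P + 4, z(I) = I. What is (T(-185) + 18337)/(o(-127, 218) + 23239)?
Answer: 1674/2101 ≈ 0.79676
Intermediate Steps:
l(P, J) = -½ - P/8 (l(P, J) = -(P + 4)/8 = -(4 + P)/8 = -½ - P/8)
T(k) = 77 (T(k) = -8 + (½)*170 = -8 + 85 = 77)
o(j, f) = -1 + j (o(j, f) = 1*(-½ - ⅛*4) + j = 1*(-½ - ½) + j = 1*(-1) + j = -1 + j)
(T(-185) + 18337)/(o(-127, 218) + 23239) = (77 + 18337)/((-1 - 127) + 23239) = 18414/(-128 + 23239) = 18414/23111 = 18414*(1/23111) = 1674/2101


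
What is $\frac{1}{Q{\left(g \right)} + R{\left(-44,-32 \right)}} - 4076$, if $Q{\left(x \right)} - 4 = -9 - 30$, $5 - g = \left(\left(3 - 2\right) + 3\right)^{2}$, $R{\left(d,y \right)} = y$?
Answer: $- \frac{273093}{67} \approx -4076.0$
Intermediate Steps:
$g = -11$ ($g = 5 - \left(\left(3 - 2\right) + 3\right)^{2} = 5 - \left(1 + 3\right)^{2} = 5 - 4^{2} = 5 - 16 = -11$)
$Q{\left(x \right)} = -35$ ($Q{\left(x \right)} = 4 - 39 = -35$)
$\frac{1}{Q{\left(g \right)} + R{\left(-44,-32 \right)}} - 4076 = \frac{1}{-35 - 32} - 4076 = \frac{1}{-67} - 4076 = - \frac{1}{67} - 4076 = - \frac{273093}{67}$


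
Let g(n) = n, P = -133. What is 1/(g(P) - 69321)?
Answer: -1/69454 ≈ -1.4398e-5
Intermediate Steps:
1/(g(P) - 69321) = 1/(-133 - 69321) = 1/(-69454) = -1/69454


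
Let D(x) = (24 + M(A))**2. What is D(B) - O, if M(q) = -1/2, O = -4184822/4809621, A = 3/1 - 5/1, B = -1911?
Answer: 10641192077/19238484 ≈ 553.12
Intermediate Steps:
A = -2 (A = 3*1 - 5*1 = 3 - 5 = -2)
O = -4184822/4809621 (O = -4184822*1/4809621 = -4184822/4809621 ≈ -0.87009)
M(q) = -1/2 (M(q) = -1*1/2 = -1/2)
D(x) = 2209/4 (D(x) = (24 - 1/2)**2 = (47/2)**2 = 2209/4)
D(B) - O = 2209/4 - 1*(-4184822/4809621) = 2209/4 + 4184822/4809621 = 10641192077/19238484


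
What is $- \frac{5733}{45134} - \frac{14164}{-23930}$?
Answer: $\frac{251043643}{540028310} \approx 0.46487$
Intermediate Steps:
$- \frac{5733}{45134} - \frac{14164}{-23930} = \left(-5733\right) \frac{1}{45134} - - \frac{7082}{11965} = - \frac{5733}{45134} + \frac{7082}{11965} = \frac{251043643}{540028310}$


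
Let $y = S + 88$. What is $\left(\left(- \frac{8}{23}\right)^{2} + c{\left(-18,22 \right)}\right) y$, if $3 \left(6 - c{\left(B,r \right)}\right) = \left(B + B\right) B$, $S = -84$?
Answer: $- \frac{444104}{529} \approx -839.52$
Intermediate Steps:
$c{\left(B,r \right)} = 6 - \frac{2 B^{2}}{3}$ ($c{\left(B,r \right)} = 6 - \frac{\left(B + B\right) B}{3} = 6 - \frac{2 B B}{3} = 6 - \frac{2 B^{2}}{3}$)
$y = 4$ ($y = -84 + 88 = 4$)
$\left(\left(- \frac{8}{23}\right)^{2} + c{\left(-18,22 \right)}\right) y = \left(\left(- \frac{8}{23}\right)^{2} + \left(6 - \frac{2 \left(-18\right)^{2}}{3}\right)\right) 4 = \left(\left(\left(-8\right) \frac{1}{23}\right)^{2} + \left(6 - 216\right)\right) 4 = \left(\left(- \frac{8}{23}\right)^{2} + \left(6 - 216\right)\right) 4 = \left(\frac{64}{529} - 210\right) 4 = \left(- \frac{111026}{529}\right) 4 = - \frac{444104}{529}$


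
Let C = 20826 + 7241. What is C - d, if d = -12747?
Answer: 40814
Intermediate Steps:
C = 28067
C - d = 28067 - 1*(-12747) = 28067 + 12747 = 40814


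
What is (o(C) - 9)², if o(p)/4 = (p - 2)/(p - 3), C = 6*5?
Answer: 17161/729 ≈ 23.540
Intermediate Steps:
C = 30
o(p) = 4*(-2 + p)/(-3 + p) (o(p) = 4*((p - 2)/(p - 3)) = 4*((-2 + p)/(-3 + p)) = 4*(-2 + p)/(-3 + p))
(o(C) - 9)² = (4*(-2 + 30)/(-3 + 30) - 9)² = (4*28/27 - 9)² = (4*(1/27)*28 - 9)² = (112/27 - 9)² = (-131/27)² = 17161/729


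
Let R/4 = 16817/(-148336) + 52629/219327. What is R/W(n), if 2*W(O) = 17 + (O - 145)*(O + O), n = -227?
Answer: 274556879/45793087081918 ≈ 5.9956e-6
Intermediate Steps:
W(O) = 17/2 + O*(-145 + O) (W(O) = (17 + (O - 145)*(O + O))/2 = (17 + (-145 + O)*(2*O))/2 = (17 + 2*O*(-145 + O))/2 = 17/2 + O*(-145 + O))
R = 1372784395/2711174156 (R = 4*(16817/(-148336) + 52629/219327) = 4*(16817*(-1/148336) + 52629*(1/219327)) = 4*(-16817/148336 + 17543/73109) = 4*(1372784395/10844696624) = 1372784395/2711174156 ≈ 0.50634)
R/W(n) = 1372784395/(2711174156*(17/2 + (-227)² - 145*(-227))) = 1372784395/(2711174156*(17/2 + 51529 + 32915)) = 1372784395/(2711174156*(168905/2)) = (1372784395/2711174156)*(2/168905) = 274556879/45793087081918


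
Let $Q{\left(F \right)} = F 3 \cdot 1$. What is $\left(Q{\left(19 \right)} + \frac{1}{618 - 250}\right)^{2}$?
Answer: $\frac{440034529}{135424} \approx 3249.3$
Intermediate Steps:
$Q{\left(F \right)} = 3 F$ ($Q{\left(F \right)} = 3 F 1 = 3 F$)
$\left(Q{\left(19 \right)} + \frac{1}{618 - 250}\right)^{2} = \left(3 \cdot 19 + \frac{1}{618 - 250}\right)^{2} = \left(57 + \frac{1}{368}\right)^{2} = \left(\frac{20977}{368}\right)^{2} = \frac{440034529}{135424}$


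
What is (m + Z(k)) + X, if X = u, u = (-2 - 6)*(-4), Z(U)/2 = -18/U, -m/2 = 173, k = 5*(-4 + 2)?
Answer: -1552/5 ≈ -310.40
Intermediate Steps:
k = -10 (k = 5*(-2) = -10)
m = -346 (m = -2*173 = -346)
Z(U) = -36/U (Z(U) = 2*(-18/U) = -36/U)
u = 32 (u = -8*(-4) = 32)
X = 32
(m + Z(k)) + X = (-346 - 36/(-10)) + 32 = (-346 - 36*(-⅒)) + 32 = (-346 + 18/5) + 32 = -1712/5 + 32 = -1552/5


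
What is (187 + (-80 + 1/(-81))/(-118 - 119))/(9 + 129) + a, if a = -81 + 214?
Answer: 177969029/1324593 ≈ 134.36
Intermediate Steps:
a = 133
(187 + (-80 + 1/(-81))/(-118 - 119))/(9 + 129) + a = (187 + (-80 + 1/(-81))/(-118 - 119))/(9 + 129) + 133 = (187 + (-80 - 1/81)/(-237))/138 + 133 = (187 - 6481/81*(-1/237))*(1/138) + 133 = (187 + 6481/19197)*(1/138) + 133 = (3596320/19197)*(1/138) + 133 = 1798160/1324593 + 133 = 177969029/1324593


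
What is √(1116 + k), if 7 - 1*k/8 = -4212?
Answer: 2*√8717 ≈ 186.73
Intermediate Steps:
k = 33752 (k = 56 - 8*(-4212) = 56 + 33696 = 33752)
√(1116 + k) = √(1116 + 33752) = √34868 = 2*√8717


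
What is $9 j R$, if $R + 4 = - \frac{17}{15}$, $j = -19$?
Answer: $\frac{4389}{5} \approx 877.8$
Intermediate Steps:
$R = - \frac{77}{15}$ ($R = -4 - \frac{17}{15} = - \frac{77}{15} \approx -5.1333$)
$9 j R = 9 \left(-19\right) \left(- \frac{77}{15}\right) = \left(-171\right) \left(- \frac{77}{15}\right) = \frac{4389}{5}$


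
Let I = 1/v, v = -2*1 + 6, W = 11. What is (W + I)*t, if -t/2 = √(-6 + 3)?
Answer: -45*I*√3/2 ≈ -38.971*I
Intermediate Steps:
v = 4 (v = -2 + 6 = 4)
t = -2*I*√3 (t = -2*√(-6 + 3) = -2*I*√3 ≈ -3.4641*I)
I = ¼ (I = 1/4 = ¼ ≈ 0.25000)
(W + I)*t = (11 + ¼)*(-2*I*√3) = 45*(-2*I*√3)/4 = -45*I*√3/2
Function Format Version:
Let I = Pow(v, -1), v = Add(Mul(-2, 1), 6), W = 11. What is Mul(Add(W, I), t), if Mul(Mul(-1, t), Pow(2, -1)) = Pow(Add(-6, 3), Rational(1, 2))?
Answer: Mul(Rational(-45, 2), I, Pow(3, Rational(1, 2))) ≈ Mul(-38.971, I)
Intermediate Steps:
v = 4 (v = Add(-2, 6) = 4)
t = Mul(-2, I, Pow(3, Rational(1, 2))) (t = Mul(-2, Pow(Add(-6, 3), Rational(1, 2))) = Mul(-2, Pow(-3, Rational(1, 2))) = Mul(-2, Mul(I, Pow(3, Rational(1, 2)))) = Mul(-2, I, Pow(3, Rational(1, 2))) ≈ Mul(-3.4641, I))
I = Rational(1, 4) (I = Pow(4, -1) = Rational(1, 4) ≈ 0.25000)
Mul(Add(W, I), t) = Mul(Add(11, Rational(1, 4)), Mul(-2, I, Pow(3, Rational(1, 2)))) = Mul(Rational(45, 4), Mul(-2, I, Pow(3, Rational(1, 2)))) = Mul(Rational(-45, 2), I, Pow(3, Rational(1, 2)))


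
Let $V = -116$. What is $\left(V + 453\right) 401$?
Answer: $135137$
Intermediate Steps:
$\left(V + 453\right) 401 = \left(-116 + 453\right) 401 = 337 \cdot 401 = 135137$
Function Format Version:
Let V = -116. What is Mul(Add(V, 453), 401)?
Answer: 135137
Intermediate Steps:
Mul(Add(V, 453), 401) = Mul(Add(-116, 453), 401) = Mul(337, 401) = 135137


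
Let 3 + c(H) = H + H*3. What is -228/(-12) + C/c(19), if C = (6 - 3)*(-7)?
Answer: 1366/73 ≈ 18.712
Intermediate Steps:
C = -21 (C = 3*(-7) = -21)
c(H) = -3 + 4*H (c(H) = -3 + (H + H*3) = -3 + (H + 3*H) = -3 + 4*H)
-228/(-12) + C/c(19) = -228/(-12) - 21/(-3 + 4*19) = -228*(-1/12) - 21/(-3 + 76) = 19 - 21/73 = 1366/73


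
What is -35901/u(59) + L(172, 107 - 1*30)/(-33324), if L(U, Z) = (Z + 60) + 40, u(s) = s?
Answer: -398791789/655372 ≈ -608.50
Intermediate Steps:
L(U, Z) = 100 + Z (L(U, Z) = (60 + Z) + 40 = 100 + Z)
-35901/u(59) + L(172, 107 - 1*30)/(-33324) = -35901/59 + (100 + (107 - 1*30))/(-33324) = -35901*1/59 + (100 + (107 - 30))*(-1/33324) = -35901/59 + (100 + 77)*(-1/33324) = -35901/59 + 177*(-1/33324) = -35901/59 - 59/11108 = -398791789/655372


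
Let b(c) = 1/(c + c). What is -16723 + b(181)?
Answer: -6053725/362 ≈ -16723.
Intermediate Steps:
b(c) = 1/(2*c)
-16723 + b(181) = -16723 + (½)/181 = -16723 + (½)*(1/181) = -16723 + 1/362 = -6053725/362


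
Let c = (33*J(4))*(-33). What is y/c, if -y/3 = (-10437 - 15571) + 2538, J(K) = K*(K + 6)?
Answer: -2347/1452 ≈ -1.6164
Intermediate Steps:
J(K) = K*(6 + K)
y = 70410 (y = -3*((-10437 - 15571) + 2538) = -3*(-26008 + 2538) = -3*(-23470) = 70410)
c = -43560 (c = (33*(4*(6 + 4)))*(-33) = (33*(4*10))*(-33) = (33*40)*(-33) = 1320*(-33) = -43560)
y/c = 70410/(-43560) = 70410*(-1/43560) = -2347/1452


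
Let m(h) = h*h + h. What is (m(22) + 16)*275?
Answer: 143550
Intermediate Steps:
m(h) = h + h² (m(h) = h² + h = h + h²)
(m(22) + 16)*275 = (22*(1 + 22) + 16)*275 = (22*23 + 16)*275 = (506 + 16)*275 = 522*275 = 143550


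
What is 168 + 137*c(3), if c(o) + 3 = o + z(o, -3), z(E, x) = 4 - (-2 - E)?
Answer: 1401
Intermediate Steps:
z(E, x) = 6 + E (z(E, x) = 4 + (2 + E) = 6 + E)
c(o) = 3 + 2*o (c(o) = -3 + (o + (6 + o)) = -3 + (6 + 2*o) = 3 + 2*o)
168 + 137*c(3) = 168 + 137*(3 + 2*3) = 168 + 137*(3 + 6) = 168 + 137*9 = 168 + 1233 = 1401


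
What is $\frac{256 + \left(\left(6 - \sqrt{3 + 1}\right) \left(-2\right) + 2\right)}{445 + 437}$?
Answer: $\frac{125}{441} \approx 0.28345$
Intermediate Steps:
$\frac{256 + \left(\left(6 - \sqrt{3 + 1}\right) \left(-2\right) + 2\right)}{445 + 437} = \frac{256 + \left(\left(6 - \sqrt{4}\right) \left(-2\right) + 2\right)}{882} = \frac{256 + \left(\left(6 - 2\right) \left(-2\right) + 2\right)}{882} = \frac{256 + \left(4 \left(-2\right) + 2\right)}{882} = \frac{256 + \left(-8 + 2\right)}{882} = \frac{256 - 6}{882} = \frac{1}{882} \cdot 250 = \frac{125}{441}$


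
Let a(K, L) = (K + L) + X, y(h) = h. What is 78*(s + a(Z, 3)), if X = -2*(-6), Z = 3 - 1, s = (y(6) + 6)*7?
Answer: 7878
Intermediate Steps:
s = 84 (s = (6 + 6)*7 = 12*7 = 84)
Z = 2
X = 12
a(K, L) = 12 + K + L (a(K, L) = (K + L) + 12 = 12 + K + L)
78*(s + a(Z, 3)) = 78*(84 + (12 + 2 + 3)) = 78*(84 + 17) = 78*101 = 7878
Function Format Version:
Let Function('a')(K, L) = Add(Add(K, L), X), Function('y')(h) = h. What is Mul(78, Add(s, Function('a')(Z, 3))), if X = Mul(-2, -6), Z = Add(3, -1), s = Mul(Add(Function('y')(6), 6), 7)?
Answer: 7878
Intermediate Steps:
s = 84 (s = Mul(Add(6, 6), 7) = Mul(12, 7) = 84)
Z = 2
X = 12
Function('a')(K, L) = Add(12, K, L) (Function('a')(K, L) = Add(Add(K, L), 12) = Add(12, K, L))
Mul(78, Add(s, Function('a')(Z, 3))) = Mul(78, Add(84, Add(12, 2, 3))) = Mul(78, Add(84, 17)) = Mul(78, 101) = 7878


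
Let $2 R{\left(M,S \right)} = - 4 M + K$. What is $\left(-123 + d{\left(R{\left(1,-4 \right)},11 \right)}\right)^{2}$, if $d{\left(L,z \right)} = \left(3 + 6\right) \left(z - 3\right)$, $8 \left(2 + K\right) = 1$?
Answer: $2601$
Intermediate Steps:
$K = - \frac{15}{8}$ ($K = -2 + \frac{1}{8} \cdot 1 = -2 + \frac{1}{8} = - \frac{15}{8} \approx -1.875$)
$R{\left(M,S \right)} = - \frac{15}{16} - 2 M$ ($R{\left(M,S \right)} = \frac{- 4 M - \frac{15}{8}}{2} = \frac{- \frac{15}{8} - 4 M}{2} = - \frac{15}{16} - 2 M$)
$d{\left(L,z \right)} = -27 + 9 z$ ($d{\left(L,z \right)} = 9 \left(-3 + z\right) = -27 + 9 z$)
$\left(-123 + d{\left(R{\left(1,-4 \right)},11 \right)}\right)^{2} = \left(-123 + \left(-27 + 9 \cdot 11\right)\right)^{2} = \left(-123 + \left(-27 + 99\right)\right)^{2} = \left(-123 + 72\right)^{2} = \left(-51\right)^{2} = 2601$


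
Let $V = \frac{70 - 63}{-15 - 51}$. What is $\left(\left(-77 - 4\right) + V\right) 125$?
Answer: $- \frac{669125}{66} \approx -10138.0$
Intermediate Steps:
$V = - \frac{7}{66}$ ($V = \frac{7}{-66} = 7 \left(- \frac{1}{66}\right) = - \frac{7}{66} \approx -0.10606$)
$\left(\left(-77 - 4\right) + V\right) 125 = \left(\left(-77 - 4\right) - \frac{7}{66}\right) 125 = \left(-81 - \frac{7}{66}\right) 125 = \left(- \frac{5353}{66}\right) 125 = - \frac{669125}{66}$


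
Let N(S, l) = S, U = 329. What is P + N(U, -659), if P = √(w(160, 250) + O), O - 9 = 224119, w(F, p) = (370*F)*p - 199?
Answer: 329 + √15023929 ≈ 4205.1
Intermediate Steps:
w(F, p) = -199 + 370*F*p (w(F, p) = 370*F*p - 199 = -199 + 370*F*p)
O = 224128 (O = 9 + 224119 = 224128)
P = √15023929 (P = √((-199 + 370*160*250) + 224128) = √((-199 + 14800000) + 224128) = √(14799801 + 224128) = √15023929 ≈ 3876.1)
P + N(U, -659) = √15023929 + 329 = 329 + √15023929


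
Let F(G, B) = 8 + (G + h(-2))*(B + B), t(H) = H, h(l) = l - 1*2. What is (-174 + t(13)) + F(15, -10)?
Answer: -373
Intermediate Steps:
h(l) = -2 + l (h(l) = l - 2 = -2 + l)
F(G, B) = 8 + 2*B*(-4 + G) (F(G, B) = 8 + (G + (-2 - 2))*(B + B) = 8 + (G - 4)*(2*B) = 8 + (-4 + G)*(2*B) = 8 + 2*B*(-4 + G))
(-174 + t(13)) + F(15, -10) = (-174 + 13) + (8 - 8*(-10) + 2*(-10)*15) = -161 + (8 + 80 - 300) = -161 - 212 = -373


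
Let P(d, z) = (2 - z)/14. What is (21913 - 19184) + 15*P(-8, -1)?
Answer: 38251/14 ≈ 2732.2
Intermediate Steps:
P(d, z) = ⅐ - z/14 (P(d, z) = (2 - z)*(1/14) = ⅐ - z/14)
(21913 - 19184) + 15*P(-8, -1) = (21913 - 19184) + 15*(⅐ - 1/14*(-1)) = 2729 + 15*(⅐ + 1/14) = 2729 + 15*(3/14) = 2729 + 45/14 = 38251/14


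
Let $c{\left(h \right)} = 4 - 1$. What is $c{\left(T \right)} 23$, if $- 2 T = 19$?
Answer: $69$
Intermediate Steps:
$T = - \frac{19}{2}$ ($T = \left(- \frac{1}{2}\right) 19 = - \frac{19}{2} \approx -9.5$)
$c{\left(h \right)} = 3$ ($c{\left(h \right)} = 4 - 1 = 3$)
$c{\left(T \right)} 23 = 3 \cdot 23 = 69$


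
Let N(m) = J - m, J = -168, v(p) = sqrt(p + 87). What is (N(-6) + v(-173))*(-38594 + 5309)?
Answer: 5392170 - 33285*I*sqrt(86) ≈ 5.3922e+6 - 3.0867e+5*I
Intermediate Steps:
v(p) = sqrt(87 + p)
N(m) = -168 - m
(N(-6) + v(-173))*(-38594 + 5309) = ((-168 - 1*(-6)) + sqrt(87 - 173))*(-38594 + 5309) = ((-168 + 6) + sqrt(-86))*(-33285) = (-162 + I*sqrt(86))*(-33285) = 5392170 - 33285*I*sqrt(86)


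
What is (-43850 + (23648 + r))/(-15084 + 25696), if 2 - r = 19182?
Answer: -2813/758 ≈ -3.7111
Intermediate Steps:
r = -19180 (r = 2 - 1*19182 = 2 - 19182 = -19180)
(-43850 + (23648 + r))/(-15084 + 25696) = (-43850 + (23648 - 19180))/(-15084 + 25696) = (-43850 + 4468)/10612 = -39382*1/10612 = -2813/758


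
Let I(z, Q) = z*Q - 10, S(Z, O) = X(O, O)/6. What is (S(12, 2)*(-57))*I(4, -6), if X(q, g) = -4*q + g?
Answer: -1938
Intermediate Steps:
X(q, g) = g - 4*q
S(Z, O) = -O/2 (S(Z, O) = (O - 4*O)/6 = -3*O*(⅙) = -O/2)
I(z, Q) = -10 + Q*z (I(z, Q) = Q*z - 10 = -10 + Q*z)
(S(12, 2)*(-57))*I(4, -6) = (-½*2*(-57))*(-10 - 6*4) = (-1*(-57))*(-10 - 24) = 57*(-34) = -1938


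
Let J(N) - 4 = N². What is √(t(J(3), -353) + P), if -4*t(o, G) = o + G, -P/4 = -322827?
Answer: √1291393 ≈ 1136.4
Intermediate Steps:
J(N) = 4 + N²
P = 1291308 (P = -4*(-322827) = 1291308)
t(o, G) = -G/4 - o/4 (t(o, G) = -(o + G)/4 = -(G + o)/4 = -G/4 - o/4)
√(t(J(3), -353) + P) = √((-¼*(-353) - (4 + 3²)/4) + 1291308) = √((353/4 - (4 + 9)/4) + 1291308) = √((353/4 - ¼*13) + 1291308) = √((353/4 - 13/4) + 1291308) = √(85 + 1291308) = √1291393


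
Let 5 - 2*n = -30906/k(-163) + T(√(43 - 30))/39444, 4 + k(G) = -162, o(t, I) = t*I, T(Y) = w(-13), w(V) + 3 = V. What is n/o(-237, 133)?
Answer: 10592099/3685538889 ≈ 0.0028740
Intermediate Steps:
w(V) = -3 + V
T(Y) = -16 (T(Y) = -3 - 13 = -16)
o(t, I) = I*t
k(G) = -166 (k(G) = -4 - 162 = -166)
n = -74144693/818463 (n = 5/2 - (-30906/(-166) - 16/39444)/2 = 5/2 - (-30906*(-1/166) - 16*1/39444)/2 = 5/2 - (15453/83 - 4/9861)/2 = 5/2 - ½*152381701/818463 = 5/2 - 152381701/1636926 = -74144693/818463 ≈ -90.590)
n/o(-237, 133) = -74144693/(818463*(133*(-237))) = -74144693/818463/(-31521) = -74144693/818463*(-1/31521) = 10592099/3685538889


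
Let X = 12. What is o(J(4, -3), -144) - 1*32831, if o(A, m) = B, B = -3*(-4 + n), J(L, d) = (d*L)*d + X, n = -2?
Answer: -32813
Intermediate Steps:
J(L, d) = 12 + L*d² (J(L, d) = (d*L)*d + 12 = (L*d)*d + 12 = L*d² + 12 = 12 + L*d²)
B = 18 (B = -3*(-4 - 2) = -3*(-6) = 18)
o(A, m) = 18
o(J(4, -3), -144) - 1*32831 = 18 - 1*32831 = 18 - 32831 = -32813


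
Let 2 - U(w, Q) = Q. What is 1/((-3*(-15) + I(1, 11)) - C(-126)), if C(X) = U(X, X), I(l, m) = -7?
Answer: -1/90 ≈ -0.011111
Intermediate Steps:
U(w, Q) = 2 - Q
C(X) = 2 - X
1/((-3*(-15) + I(1, 11)) - C(-126)) = 1/((-3*(-15) - 7) - (2 - 1*(-126))) = 1/((45 - 7) - (2 + 126)) = 1/(38 - 1*128) = 1/(38 - 128) = 1/(-90) = -1/90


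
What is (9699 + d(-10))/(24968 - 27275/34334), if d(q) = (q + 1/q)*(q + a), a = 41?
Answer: 1611277453/4286120185 ≈ 0.37593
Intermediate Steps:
d(q) = (41 + q)*(q + 1/q) (d(q) = (q + 1/q)*(q + 41) = (q + 1/q)*(41 + q) = (41 + q)*(q + 1/q))
(9699 + d(-10))/(24968 - 27275/34334) = (9699 + (1 + (-10)**2 + 41*(-10) + 41/(-10)))/(24968 - 27275/34334) = (9699 + (1 + 100 - 410 + 41*(-1/10)))/(24968 - 27275*1/34334) = (9699 + (1 + 100 - 410 - 41/10))/(24968 - 27275/34334) = (9699 - 3131/10)/(857224037/34334) = (93859/10)*(34334/857224037) = 1611277453/4286120185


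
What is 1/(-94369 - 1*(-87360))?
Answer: -1/7009 ≈ -0.00014267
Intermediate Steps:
1/(-94369 - 1*(-87360)) = 1/(-94369 + 87360) = 1/(-7009) = -1/7009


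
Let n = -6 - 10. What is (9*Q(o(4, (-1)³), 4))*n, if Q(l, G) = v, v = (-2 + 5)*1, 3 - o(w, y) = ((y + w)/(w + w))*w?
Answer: -432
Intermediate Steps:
n = -16
o(w, y) = 3 - w/2 - y/2 (o(w, y) = 3 - (y + w)/(w + w)*w = 3 - (w + y)/((2*w))*w = 3 - (w + y)*(1/(2*w))*w = 3 - (w + y)/(2*w)*w = 3 - (w/2 + y/2) = 3 + (-w/2 - y/2) = 3 - w/2 - y/2)
v = 3 (v = 3*1 = 3)
Q(l, G) = 3
(9*Q(o(4, (-1)³), 4))*n = (9*3)*(-16) = 27*(-16) = -432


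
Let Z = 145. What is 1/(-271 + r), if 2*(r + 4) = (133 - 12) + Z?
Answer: -1/142 ≈ -0.0070423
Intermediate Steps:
r = 129 (r = -4 + ((133 - 12) + 145)/2 = -4 + (121 + 145)/2 = -4 + (½)*266 = -4 + 133 = 129)
1/(-271 + r) = 1/(-271 + 129) = 1/(-142) = -1/142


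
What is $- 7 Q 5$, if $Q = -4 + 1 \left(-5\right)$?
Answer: $315$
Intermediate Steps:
$Q = -9$ ($Q = -4 - 5 = -9$)
$- 7 Q 5 = \left(-7\right) \left(-9\right) 5 = 63 \cdot 5 = 315$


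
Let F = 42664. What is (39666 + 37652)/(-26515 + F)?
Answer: 77318/16149 ≈ 4.7878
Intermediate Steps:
(39666 + 37652)/(-26515 + F) = (39666 + 37652)/(-26515 + 42664) = 77318/16149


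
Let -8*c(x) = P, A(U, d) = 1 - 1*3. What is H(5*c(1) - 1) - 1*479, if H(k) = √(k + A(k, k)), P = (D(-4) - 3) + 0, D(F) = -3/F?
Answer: -479 + I*√102/8 ≈ -479.0 + 1.2624*I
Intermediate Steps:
P = -9/4 (P = (-3/(-4) - 3) + 0 = (-3*(-¼) - 3) + 0 = (¾ - 3) + 0 = -9/4 + 0 = -9/4 ≈ -2.2500)
A(U, d) = -2 (A(U, d) = 1 - 3 = -2)
c(x) = 9/32 (c(x) = -⅛*(-9/4) = 9/32)
H(k) = √(-2 + k) (H(k) = √(k - 2) = √(-2 + k))
H(5*c(1) - 1) - 1*479 = √(-2 + (5*(9/32) - 1)) - 1*479 = √(-2 + (45/32 - 1)) - 479 = √(-2 + 13/32) - 479 = √(-51/32) - 479 = I*√102/8 - 479 = -479 + I*√102/8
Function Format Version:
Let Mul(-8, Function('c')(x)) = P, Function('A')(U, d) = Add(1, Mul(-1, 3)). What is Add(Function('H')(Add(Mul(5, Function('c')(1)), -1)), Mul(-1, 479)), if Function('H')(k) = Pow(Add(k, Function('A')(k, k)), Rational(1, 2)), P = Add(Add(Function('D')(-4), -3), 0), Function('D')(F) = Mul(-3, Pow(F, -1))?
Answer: Add(-479, Mul(Rational(1, 8), I, Pow(102, Rational(1, 2)))) ≈ Add(-479.00, Mul(1.2624, I))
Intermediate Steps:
P = Rational(-9, 4) (P = Add(Add(Mul(-3, Pow(-4, -1)), -3), 0) = Add(Add(Mul(-3, Rational(-1, 4)), -3), 0) = Add(Add(Rational(3, 4), -3), 0) = Add(Rational(-9, 4), 0) = Rational(-9, 4) ≈ -2.2500)
Function('A')(U, d) = -2 (Function('A')(U, d) = Add(1, -3) = -2)
Function('c')(x) = Rational(9, 32) (Function('c')(x) = Mul(Rational(-1, 8), Rational(-9, 4)) = Rational(9, 32))
Function('H')(k) = Pow(Add(-2, k), Rational(1, 2)) (Function('H')(k) = Pow(Add(k, -2), Rational(1, 2)) = Pow(Add(-2, k), Rational(1, 2)))
Add(Function('H')(Add(Mul(5, Function('c')(1)), -1)), Mul(-1, 479)) = Add(Pow(Add(-2, Add(Mul(5, Rational(9, 32)), -1)), Rational(1, 2)), Mul(-1, 479)) = Add(Pow(Add(-2, Add(Rational(45, 32), -1)), Rational(1, 2)), -479) = Add(Pow(Add(-2, Rational(13, 32)), Rational(1, 2)), -479) = Add(Pow(Rational(-51, 32), Rational(1, 2)), -479) = Add(Mul(Rational(1, 8), I, Pow(102, Rational(1, 2))), -479) = Add(-479, Mul(Rational(1, 8), I, Pow(102, Rational(1, 2))))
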